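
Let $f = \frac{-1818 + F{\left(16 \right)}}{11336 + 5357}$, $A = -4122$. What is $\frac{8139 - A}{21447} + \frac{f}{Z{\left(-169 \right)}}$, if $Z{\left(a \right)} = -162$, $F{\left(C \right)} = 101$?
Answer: $\frac{3688203325}{6444265878} \approx 0.57232$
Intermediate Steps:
$f = - \frac{1717}{16693}$ ($f = \frac{-1818 + 101}{11336 + 5357} = - \frac{1717}{16693} \approx -0.10286$)
$\frac{8139 - A}{21447} + \frac{f}{Z{\left(-169 \right)}} = \frac{8139 - -4122}{21447} - \frac{1717}{16693 \left(-162\right)} = \left(8139 + 4122\right) \frac{1}{21447} - - \frac{1717}{2704266} = 12261 \cdot \frac{1}{21447} + \frac{1717}{2704266} = \frac{4087}{7149} + \frac{1717}{2704266} = \frac{3688203325}{6444265878}$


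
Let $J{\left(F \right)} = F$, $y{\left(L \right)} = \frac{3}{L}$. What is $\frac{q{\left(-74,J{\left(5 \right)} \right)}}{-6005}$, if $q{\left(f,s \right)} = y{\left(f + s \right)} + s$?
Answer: $- \frac{114}{138115} \approx -0.0008254$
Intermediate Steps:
$q{\left(f,s \right)} = s + \frac{3}{f + s}$ ($q{\left(f,s \right)} = \frac{3}{f + s} + s = s + \frac{3}{f + s}$)
$\frac{q{\left(-74,J{\left(5 \right)} \right)}}{-6005} = \frac{\frac{1}{-74 + 5} \left(3 + 5 \left(-74 + 5\right)\right)}{-6005} = \frac{3 + 5 \left(-69\right)}{-69} \left(- \frac{1}{6005}\right) = - \frac{3 - 345}{69} \left(- \frac{1}{6005}\right) = \left(- \frac{1}{69}\right) \left(-342\right) \left(- \frac{1}{6005}\right) = \frac{114}{23} \left(- \frac{1}{6005}\right) = - \frac{114}{138115}$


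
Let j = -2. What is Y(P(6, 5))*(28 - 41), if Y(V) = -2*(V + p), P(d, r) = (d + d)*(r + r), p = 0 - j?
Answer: 3172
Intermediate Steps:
p = 2 (p = 0 - 1*(-2) = 0 + 2 = 2)
P(d, r) = 4*d*r (P(d, r) = (2*d)*(2*r) = 4*d*r)
Y(V) = -4 - 2*V (Y(V) = -2*(V + 2) = -2*(2 + V) = -4 - 2*V)
Y(P(6, 5))*(28 - 41) = (-4 - 8*6*5)*(28 - 41) = (-4 - 2*120)*(-13) = (-4 - 240)*(-13) = -244*(-13) = 3172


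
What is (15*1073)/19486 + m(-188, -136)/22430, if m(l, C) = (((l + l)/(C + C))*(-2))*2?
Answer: 3067676383/3715103330 ≈ 0.82573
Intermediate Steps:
m(l, C) = -4*l/C (m(l, C) = (((2*l)/((2*C)))*(-2))*2 = (((2*l)*(1/(2*C)))*(-2))*2 = ((l/C)*(-2))*2 = -2*l/C*2 = -4*l/C)
(15*1073)/19486 + m(-188, -136)/22430 = (15*1073)/19486 - 4*(-188)/(-136)/22430 = 16095*(1/19486) - 4*(-188)*(-1/136)*(1/22430) = 16095/19486 - 94/17*1/22430 = 16095/19486 - 47/190655 = 3067676383/3715103330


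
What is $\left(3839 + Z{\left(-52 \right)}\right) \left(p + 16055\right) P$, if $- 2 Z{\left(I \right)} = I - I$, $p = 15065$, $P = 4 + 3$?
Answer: $836287760$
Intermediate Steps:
$P = 7$
$Z{\left(I \right)} = 0$ ($Z{\left(I \right)} = - \frac{I - I}{2} = \left(- \frac{1}{2}\right) 0 = 0$)
$\left(3839 + Z{\left(-52 \right)}\right) \left(p + 16055\right) P = \left(3839 + 0\right) \left(15065 + 16055\right) 7 = 3839 \cdot 31120 \cdot 7 = 119469680 \cdot 7 = 836287760$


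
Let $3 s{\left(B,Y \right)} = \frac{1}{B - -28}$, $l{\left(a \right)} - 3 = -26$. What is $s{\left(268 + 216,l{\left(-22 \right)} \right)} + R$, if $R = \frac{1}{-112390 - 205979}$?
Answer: $\frac{105611}{163004928} \approx 0.0006479$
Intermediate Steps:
$l{\left(a \right)} = -23$ ($l{\left(a \right)} = 3 - 26 = -23$)
$R = - \frac{1}{318369}$ ($R = \frac{1}{-318369} = - \frac{1}{318369} \approx -3.141 \cdot 10^{-6}$)
$s{\left(B,Y \right)} = \frac{1}{3 \left(28 + B\right)}$ ($s{\left(B,Y \right)} = \frac{1}{3 \left(B - -28\right)} = \frac{1}{3 \left(B + \left(-203 + 231\right)\right)} = \frac{1}{3 \left(B + 28\right)} = \frac{1}{3 \left(28 + B\right)}$)
$s{\left(268 + 216,l{\left(-22 \right)} \right)} + R = \frac{1}{3 \left(28 + \left(268 + 216\right)\right)} - \frac{1}{318369} = \frac{1}{3 \left(28 + 484\right)} - \frac{1}{318369} = \frac{1}{3 \cdot 512} - \frac{1}{318369} = \frac{1}{3} \cdot \frac{1}{512} - \frac{1}{318369} = \frac{1}{1536} - \frac{1}{318369} = \frac{105611}{163004928}$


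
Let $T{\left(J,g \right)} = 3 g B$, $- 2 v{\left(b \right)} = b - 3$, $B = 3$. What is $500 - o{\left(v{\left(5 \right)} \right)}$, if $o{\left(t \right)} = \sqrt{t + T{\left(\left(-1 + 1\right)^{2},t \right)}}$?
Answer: $500 - i \sqrt{10} \approx 500.0 - 3.1623 i$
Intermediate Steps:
$v{\left(b \right)} = \frac{3}{2} - \frac{b}{2}$ ($v{\left(b \right)} = - \frac{b - 3}{2} = - \frac{-3 + b}{2} = \frac{3}{2} - \frac{b}{2}$)
$T{\left(J,g \right)} = 9 g$ ($T{\left(J,g \right)} = 3 g 3 = 9 g$)
$o{\left(t \right)} = \sqrt{10} \sqrt{t}$ ($o{\left(t \right)} = \sqrt{t + 9 t} = \sqrt{10 t} = \sqrt{10} \sqrt{t}$)
$500 - o{\left(v{\left(5 \right)} \right)} = 500 - \sqrt{10} \sqrt{\frac{3}{2} - \frac{5}{2}} = 500 - \sqrt{10} \sqrt{-1} = 500 - \sqrt{10} i = 500 - i \sqrt{10}$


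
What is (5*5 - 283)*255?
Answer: -65790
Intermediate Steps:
(5*5 - 283)*255 = (25 - 283)*255 = -258*255 = -65790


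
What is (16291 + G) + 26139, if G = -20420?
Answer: 22010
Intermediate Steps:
(16291 + G) + 26139 = (16291 - 20420) + 26139 = -4129 + 26139 = 22010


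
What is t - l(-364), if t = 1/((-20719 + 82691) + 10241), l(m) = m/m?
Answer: -72212/72213 ≈ -0.99999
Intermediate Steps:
l(m) = 1
t = 1/72213 (t = 1/(61972 + 10241) = 1/72213 ≈ 1.3848e-5)
t - l(-364) = 1/72213 - 1*1 = 1/72213 - 1 = -72212/72213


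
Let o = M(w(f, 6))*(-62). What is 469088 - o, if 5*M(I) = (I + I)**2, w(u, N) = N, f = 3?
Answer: 2354368/5 ≈ 4.7087e+5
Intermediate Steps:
M(I) = 4*I**2/5 (M(I) = (I + I)**2/5 = (2*I)**2/5 = (4*I**2)/5 = 4*I**2/5)
o = -8928/5 (o = ((4/5)*6**2)*(-62) = ((4/5)*36)*(-62) = (144/5)*(-62) = -8928/5 ≈ -1785.6)
469088 - o = 469088 - 1*(-8928/5) = 469088 + 8928/5 = 2354368/5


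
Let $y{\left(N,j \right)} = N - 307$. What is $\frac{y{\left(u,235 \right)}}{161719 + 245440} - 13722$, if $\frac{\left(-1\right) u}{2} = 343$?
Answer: $- \frac{5587036791}{407159} \approx -13722.0$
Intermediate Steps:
$u = -686$ ($u = \left(-2\right) 343 = -686$)
$y{\left(N,j \right)} = -307 + N$ ($y{\left(N,j \right)} = N - 307 = -307 + N$)
$\frac{y{\left(u,235 \right)}}{161719 + 245440} - 13722 = \frac{-307 - 686}{161719 + 245440} - 13722 = - \frac{993}{407159} - 13722 = - \frac{5587036791}{407159}$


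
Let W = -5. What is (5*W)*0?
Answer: 0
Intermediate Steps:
(5*W)*0 = (5*(-5))*0 = -25*0 = 0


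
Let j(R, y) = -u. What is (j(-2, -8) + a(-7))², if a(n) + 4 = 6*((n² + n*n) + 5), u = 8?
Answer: 367236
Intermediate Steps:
j(R, y) = -8 (j(R, y) = -1*8 = -8)
a(n) = 26 + 12*n² (a(n) = -4 + 6*((n² + n*n) + 5) = -4 + 6*((n² + n²) + 5) = -4 + 6*(2*n² + 5) = -4 + 6*(5 + 2*n²) = -4 + (30 + 12*n²) = 26 + 12*n²)
(j(-2, -8) + a(-7))² = (-8 + (26 + 12*(-7)²))² = (-8 + (26 + 12*49))² = (-8 + (26 + 588))² = (-8 + 614)² = 606² = 367236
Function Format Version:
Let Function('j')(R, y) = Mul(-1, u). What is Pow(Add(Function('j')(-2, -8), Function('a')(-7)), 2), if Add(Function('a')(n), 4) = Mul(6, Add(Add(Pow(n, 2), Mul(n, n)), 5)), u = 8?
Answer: 367236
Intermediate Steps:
Function('j')(R, y) = -8 (Function('j')(R, y) = Mul(-1, 8) = -8)
Function('a')(n) = Add(26, Mul(12, Pow(n, 2))) (Function('a')(n) = Add(-4, Mul(6, Add(Add(Pow(n, 2), Mul(n, n)), 5))) = Add(-4, Mul(6, Add(Add(Pow(n, 2), Pow(n, 2)), 5))) = Add(-4, Mul(6, Add(Mul(2, Pow(n, 2)), 5))) = Add(-4, Mul(6, Add(5, Mul(2, Pow(n, 2))))) = Add(-4, Add(30, Mul(12, Pow(n, 2)))) = Add(26, Mul(12, Pow(n, 2))))
Pow(Add(Function('j')(-2, -8), Function('a')(-7)), 2) = Pow(Add(-8, Add(26, Mul(12, Pow(-7, 2)))), 2) = Pow(Add(-8, Add(26, Mul(12, 49))), 2) = Pow(Add(-8, Add(26, 588)), 2) = Pow(Add(-8, 614), 2) = Pow(606, 2) = 367236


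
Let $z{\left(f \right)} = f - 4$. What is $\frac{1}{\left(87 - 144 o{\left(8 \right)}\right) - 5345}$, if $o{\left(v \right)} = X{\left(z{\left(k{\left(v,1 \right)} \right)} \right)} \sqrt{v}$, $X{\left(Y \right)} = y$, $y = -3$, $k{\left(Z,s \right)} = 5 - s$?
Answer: $- \frac{2629}{13076786} - \frac{216 \sqrt{2}}{6538393} \approx -0.00024776$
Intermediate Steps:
$z{\left(f \right)} = -4 + f$ ($z{\left(f \right)} = f - 4 = -4 + f$)
$X{\left(Y \right)} = -3$
$o{\left(v \right)} = - 3 \sqrt{v}$
$\frac{1}{\left(87 - 144 o{\left(8 \right)}\right) - 5345} = \frac{1}{\left(87 - 144 \left(- 3 \sqrt{8}\right)\right) - 5345} = \frac{1}{\left(87 - 144 \left(- 3 \cdot 2 \sqrt{2}\right)\right) - 5345} = \frac{1}{\left(87 - 144 \left(- 6 \sqrt{2}\right)\right) - 5345} = \frac{1}{\left(87 + 864 \sqrt{2}\right) - 5345} = \frac{1}{-5258 + 864 \sqrt{2}}$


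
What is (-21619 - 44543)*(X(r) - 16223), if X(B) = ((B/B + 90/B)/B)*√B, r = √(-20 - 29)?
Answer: 1073346126 + √7*√I*(5954580 + 463134*I)/49 ≈ 1.0736e+9 + 2.4503e+5*I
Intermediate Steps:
r = 7*I (r = √(-49) = 7*I ≈ 7.0*I)
X(B) = (1 + 90/B)/√B (X(B) = ((1 + 90/B)/B)*√B = (1 + 90/B)/√B)
(-21619 - 44543)*(X(r) - 16223) = (-21619 - 44543)*((90 + 7*I)/(7*I)^(3/2) - 16223) = -66162*((√7*(-√I)/49)*(90 + 7*I) - 16223) = -66162*(-√7*√I*(90 + 7*I)/49 - 16223) = -66162*(-16223 - √7*√I*(90 + 7*I)/49) = 1073346126 + 66162*√7*√I*(90 + 7*I)/49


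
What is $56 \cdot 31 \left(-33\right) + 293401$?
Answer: $236113$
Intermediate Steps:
$56 \cdot 31 \left(-33\right) + 293401 = 1736 \left(-33\right) + 293401 = -57288 + 293401 = 236113$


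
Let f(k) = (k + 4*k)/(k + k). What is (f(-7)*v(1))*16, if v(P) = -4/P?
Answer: -160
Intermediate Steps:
f(k) = 5/2 (f(k) = (5*k)/((2*k)) = (5*k)*(1/(2*k)) = 5/2)
(f(-7)*v(1))*16 = (5*(-4/1)/2)*16 = (5*(-4*1)/2)*16 = ((5/2)*(-4))*16 = -10*16 = -160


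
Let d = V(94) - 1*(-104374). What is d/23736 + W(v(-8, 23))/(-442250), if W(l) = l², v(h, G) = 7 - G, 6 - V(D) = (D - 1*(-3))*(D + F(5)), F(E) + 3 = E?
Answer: 5254718323/1312155750 ≈ 4.0046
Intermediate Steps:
F(E) = -3 + E
V(D) = 6 - (2 + D)*(3 + D) (V(D) = 6 - (D - 1*(-3))*(D + (-3 + 5)) = 6 - (D + 3)*(D + 2) = 6 - (3 + D)*(2 + D) = 6 - (2 + D)*(3 + D))
d = 95068 (d = 94*(-5 - 1*94) - 1*(-104374) = 94*(-5 - 94) + 104374 = 94*(-99) + 104374 = -9306 + 104374 = 95068)
d/23736 + W(v(-8, 23))/(-442250) = 95068/23736 + (7 - 1*23)²/(-442250) = 95068*(1/23736) + (7 - 23)²*(-1/442250) = 23767/5934 + (-16)²*(-1/442250) = 23767/5934 + 256*(-1/442250) = 23767/5934 - 128/221125 = 5254718323/1312155750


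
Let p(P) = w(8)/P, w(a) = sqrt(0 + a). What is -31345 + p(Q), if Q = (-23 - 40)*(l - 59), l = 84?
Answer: -31345 - 2*sqrt(2)/1575 ≈ -31345.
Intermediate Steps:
w(a) = sqrt(a)
Q = -1575 (Q = (-23 - 40)*(84 - 59) = -63*25 = -1575)
p(P) = 2*sqrt(2)/P (p(P) = sqrt(8)/P = (2*sqrt(2))/P = 2*sqrt(2)/P)
-31345 + p(Q) = -31345 + 2*sqrt(2)/(-1575) = -31345 + 2*sqrt(2)*(-1/1575) = -31345 - 2*sqrt(2)/1575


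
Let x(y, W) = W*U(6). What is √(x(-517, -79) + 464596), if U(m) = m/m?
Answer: 3*√51613 ≈ 681.55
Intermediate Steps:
U(m) = 1
x(y, W) = W (x(y, W) = W*1 = W)
√(x(-517, -79) + 464596) = √(-79 + 464596) = √464517 = 3*√51613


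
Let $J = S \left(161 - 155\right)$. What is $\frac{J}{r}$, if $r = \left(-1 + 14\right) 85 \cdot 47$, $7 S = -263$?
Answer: $- \frac{1578}{363545} \approx -0.0043406$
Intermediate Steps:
$S = - \frac{263}{7}$ ($S = \frac{1}{7} \left(-263\right) = - \frac{263}{7} \approx -37.571$)
$J = - \frac{1578}{7}$ ($J = - \frac{263 \left(161 - 155\right)}{7} = \left(- \frac{263}{7}\right) 6 = - \frac{1578}{7} \approx -225.43$)
$r = 51935$ ($r = 13 \cdot 85 \cdot 47 = 1105 \cdot 47 = 51935$)
$\frac{J}{r} = - \frac{1578}{7 \cdot 51935} = \left(- \frac{1578}{7}\right) \frac{1}{51935} = - \frac{1578}{363545}$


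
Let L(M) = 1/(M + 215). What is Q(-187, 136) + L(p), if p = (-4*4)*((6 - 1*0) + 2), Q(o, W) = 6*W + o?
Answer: 54724/87 ≈ 629.01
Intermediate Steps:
Q(o, W) = o + 6*W
p = -128 (p = -16*((6 + 0) + 2) = -16*(6 + 2) = -16*8 = -128)
L(M) = 1/(215 + M)
Q(-187, 136) + L(p) = (-187 + 6*136) + 1/(215 - 128) = (-187 + 816) + 1/87 = 629 + 1/87 = 54724/87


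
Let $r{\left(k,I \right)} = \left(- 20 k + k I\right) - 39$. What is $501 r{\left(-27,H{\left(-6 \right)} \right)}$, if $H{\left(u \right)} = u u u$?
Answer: $3172833$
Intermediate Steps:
$H{\left(u \right)} = u^{3}$ ($H{\left(u \right)} = u^{2} u = u^{3}$)
$r{\left(k,I \right)} = -39 - 20 k + I k$ ($r{\left(k,I \right)} = \left(- 20 k + I k\right) - 39 = -39 - 20 k + I k$)
$501 r{\left(-27,H{\left(-6 \right)} \right)} = 501 \left(-39 - -540 + \left(-6\right)^{3} \left(-27\right)\right) = 501 \left(-39 + 540 - -5832\right) = 501 \left(-39 + 540 + 5832\right) = 501 \cdot 6333 = 3172833$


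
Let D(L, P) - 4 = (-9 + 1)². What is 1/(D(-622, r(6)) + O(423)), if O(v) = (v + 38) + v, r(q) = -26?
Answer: 1/952 ≈ 0.0010504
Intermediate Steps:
D(L, P) = 68 (D(L, P) = 4 + (-9 + 1)² = 4 + (-8)² = 4 + 64 = 68)
O(v) = 38 + 2*v (O(v) = (38 + v) + v = 38 + 2*v)
1/(D(-622, r(6)) + O(423)) = 1/(68 + (38 + 2*423)) = 1/(68 + (38 + 846)) = 1/(68 + 884) = 1/952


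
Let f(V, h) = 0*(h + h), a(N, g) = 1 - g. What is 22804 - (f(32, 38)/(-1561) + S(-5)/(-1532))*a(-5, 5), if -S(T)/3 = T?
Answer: 8733917/383 ≈ 22804.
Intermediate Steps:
S(T) = -3*T
f(V, h) = 0 (f(V, h) = 0*(2*h) = 0)
22804 - (f(32, 38)/(-1561) + S(-5)/(-1532))*a(-5, 5) = 22804 - (0/(-1561) - 3*(-5)/(-1532))*(1 - 1*5) = 22804 - (0*(-1/1561) + 15*(-1/1532))*(1 - 5) = 22804 - (0 - 15/1532)*(-4) = 22804 - (-15)*(-4)/1532 = 22804 - 1*15/383 = 22804 - 15/383 = 8733917/383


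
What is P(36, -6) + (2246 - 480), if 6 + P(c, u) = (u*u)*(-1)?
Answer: 1724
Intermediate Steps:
P(c, u) = -6 - u² (P(c, u) = -6 + (u*u)*(-1) = -6 + u²*(-1) = -6 - u²)
P(36, -6) + (2246 - 480) = (-6 - 1*(-6)²) + (2246 - 480) = (-6 - 1*36) + 1766 = (-6 - 36) + 1766 = -42 + 1766 = 1724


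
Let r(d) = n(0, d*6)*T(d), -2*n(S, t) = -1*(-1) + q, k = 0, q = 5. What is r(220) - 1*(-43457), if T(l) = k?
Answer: 43457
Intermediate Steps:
T(l) = 0
n(S, t) = -3 (n(S, t) = -(-1*(-1) + 5)/2 = -(1 + 5)/2 = -1/2*6 = -3)
r(d) = 0 (r(d) = -3*0 = 0)
r(220) - 1*(-43457) = 0 - 1*(-43457) = 0 + 43457 = 43457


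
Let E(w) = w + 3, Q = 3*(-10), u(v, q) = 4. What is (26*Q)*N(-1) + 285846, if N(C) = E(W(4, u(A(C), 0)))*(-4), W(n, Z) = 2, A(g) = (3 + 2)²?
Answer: 301446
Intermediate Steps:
A(g) = 25 (A(g) = 5² = 25)
Q = -30
E(w) = 3 + w
N(C) = -20 (N(C) = (3 + 2)*(-4) = 5*(-4) = -20)
(26*Q)*N(-1) + 285846 = (26*(-30))*(-20) + 285846 = -780*(-20) + 285846 = 15600 + 285846 = 301446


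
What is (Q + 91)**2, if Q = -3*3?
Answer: 6724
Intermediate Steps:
Q = -9
(Q + 91)**2 = (-9 + 91)**2 = 82**2 = 6724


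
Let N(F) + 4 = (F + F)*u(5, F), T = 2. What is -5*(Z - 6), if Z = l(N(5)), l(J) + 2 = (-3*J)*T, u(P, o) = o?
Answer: 1420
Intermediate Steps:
N(F) = -4 + 2*F**2 (N(F) = -4 + (F + F)*F = -4 + (2*F)*F = -4 + 2*F**2)
l(J) = -2 - 6*J (l(J) = -2 - 3*J*2 = -2 - 6*J)
Z = -278 (Z = -2 - 6*(-4 + 2*5**2) = -2 - 6*(-4 + 2*25) = -2 - 6*(-4 + 50) = -2 - 6*46 = -2 - 276 = -278)
-5*(Z - 6) = -5*(-278 - 6) = -5*(-284) = 1420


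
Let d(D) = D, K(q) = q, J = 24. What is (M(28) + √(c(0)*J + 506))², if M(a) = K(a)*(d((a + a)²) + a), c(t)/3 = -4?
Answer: (88592 + √218)² ≈ 7.8512e+9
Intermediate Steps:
c(t) = -12 (c(t) = 3*(-4) = -12)
M(a) = a*(a + 4*a²) (M(a) = a*((a + a)² + a) = a*((2*a)² + a) = a*(4*a² + a) = a*(a + 4*a²))
(M(28) + √(c(0)*J + 506))² = (28²*(1 + 4*28) + √(-12*24 + 506))² = (784*(1 + 112) + √(-288 + 506))² = (784*113 + √218)² = (88592 + √218)²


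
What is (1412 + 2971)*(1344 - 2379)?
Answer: -4536405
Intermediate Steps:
(1412 + 2971)*(1344 - 2379) = 4383*(-1035) = -4536405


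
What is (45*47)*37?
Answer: 78255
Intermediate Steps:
(45*47)*37 = 2115*37 = 78255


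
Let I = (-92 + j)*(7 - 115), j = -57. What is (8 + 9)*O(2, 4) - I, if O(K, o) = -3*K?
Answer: -16194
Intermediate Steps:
I = 16092 (I = (-92 - 57)*(7 - 115) = -149*(-108) = 16092)
(8 + 9)*O(2, 4) - I = (8 + 9)*(-3*2) - 1*16092 = 17*(-6) - 16092 = -102 - 16092 = -16194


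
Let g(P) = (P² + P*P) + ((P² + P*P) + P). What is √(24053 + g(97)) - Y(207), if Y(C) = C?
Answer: -207 + √61786 ≈ 41.568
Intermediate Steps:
g(P) = P + 4*P² (g(P) = (P² + P²) + ((P² + P²) + P) = 2*P² + (2*P² + P) = 2*P² + (P + 2*P²) = P + 4*P²)
√(24053 + g(97)) - Y(207) = √(24053 + 97*(1 + 4*97)) - 1*207 = √(24053 + 97*(1 + 388)) - 207 = √(24053 + 97*389) - 207 = √(24053 + 37733) - 207 = √61786 - 207 = -207 + √61786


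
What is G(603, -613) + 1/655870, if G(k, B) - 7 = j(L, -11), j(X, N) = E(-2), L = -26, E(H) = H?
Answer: 3279351/655870 ≈ 5.0000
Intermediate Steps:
j(X, N) = -2
G(k, B) = 5 (G(k, B) = 7 - 2 = 5)
G(603, -613) + 1/655870 = 5 + 1/655870 = 3279351/655870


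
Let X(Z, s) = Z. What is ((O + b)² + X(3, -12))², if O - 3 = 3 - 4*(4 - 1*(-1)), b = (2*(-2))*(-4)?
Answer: 49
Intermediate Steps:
b = 16 (b = -4*(-4) = 16)
O = -14 (O = 3 + (3 - 4*(4 - 1*(-1))) = 3 + (3 - 4*(4 + 1)) = 3 + (3 - 4*5) = 3 + (3 - 20) = 3 - 17 = -14)
((O + b)² + X(3, -12))² = ((-14 + 16)² + 3)² = (2² + 3)² = (4 + 3)² = 7² = 49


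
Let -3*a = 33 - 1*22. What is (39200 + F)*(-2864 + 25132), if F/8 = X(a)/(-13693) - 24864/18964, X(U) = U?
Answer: 169957721367136928/194755539 ≈ 8.7267e+8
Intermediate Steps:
a = -11/3 (a = -(33 - 1*22)/3 = -(33 - 22)/3 = -⅓*11 = -11/3 ≈ -3.6667)
F = -2042359304/194755539 (F = 8*(-11/3/(-13693) - 24864/18964) = 8*(-11/3*(-1/13693) - 24864*1/18964) = 8*(11/41079 - 6216/4741) = 8*(-255294913/194755539) = -2042359304/194755539 ≈ -10.487)
(39200 + F)*(-2864 + 25132) = (39200 - 2042359304/194755539)*(-2864 + 25132) = (7632374769496/194755539)*22268 = 169957721367136928/194755539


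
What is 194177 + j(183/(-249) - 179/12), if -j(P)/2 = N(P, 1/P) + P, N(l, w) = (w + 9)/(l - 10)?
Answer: 38520406190174215/198345113778 ≈ 1.9421e+5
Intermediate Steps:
N(l, w) = (9 + w)/(-10 + l)
j(P) = -2*P - 2*(9 + 1/P)/(-10 + P) (j(P) = -2*((9 + 1/P)/(-10 + P) + P) = -2*(P + (9 + 1/P)/(-10 + P)) = -2*P - 2*(9 + 1/P)/(-10 + P))
194177 + j(183/(-249) - 179/12) = 194177 + 2*(-1 - 9*(183/(-249) - 179/12) + (183/(-249) - 179/12)²*(10 - (183/(-249) - 179/12)))/((183/(-249) - 179/12)*(-10 + (183/(-249) - 179/12))) = 194177 + 2*(-1 - 9*(183*(-1/249) - 179*1/12) + (183*(-1/249) - 179*1/12)²*(10 - (183*(-1/249) - 179*1/12)))/((183*(-1/249) - 179*1/12)*(-10 + (183*(-1/249) - 179*1/12))) = 194177 + 2*(-1 - 9*(-61/83 - 179/12) + (-61/83 - 179/12)²*(10 - (-61/83 - 179/12)))/((-61/83 - 179/12)*(-10 + (-61/83 - 179/12))) = 194177 + 2*(-1 - 9*(-15589/996) + (-15589/996)²*(10 - 1*(-15589/996)))/((-15589/996)*(-10 - 15589/996)) = 194177 + 2*(-996/15589)*(-1 + 46767/332 + 243016921*(10 + 15589/996)/992016)/(-25549/996) = 194177 + 2*(-996/15589)*(-996/25549)*(-1 + 46767/332 + (243016921/992016)*(25549/996)) = 194177 + 2*(-996/15589)*(-996/25549)*(-1 + 46767/332 + 6208839314629/988047936) = 194177 + 2*(-996/15589)*(-996/25549)*(6347032103509/988047936) = 194177 + 6347032103509/198345113778 = 38520406190174215/198345113778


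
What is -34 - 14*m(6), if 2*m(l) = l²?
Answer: -286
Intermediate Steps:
m(l) = l²/2
-34 - 14*m(6) = -34 - 7*6² = -34 - 7*36 = -34 - 14*18 = -34 - 252 = -286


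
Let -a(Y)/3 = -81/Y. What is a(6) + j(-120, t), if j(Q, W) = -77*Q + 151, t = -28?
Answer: 18863/2 ≈ 9431.5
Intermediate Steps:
a(Y) = 243/Y (a(Y) = -(-243)/Y = 243/Y)
j(Q, W) = 151 - 77*Q
a(6) + j(-120, t) = 243/6 + (151 - 77*(-120)) = 243*(⅙) + (151 + 9240) = 81/2 + 9391 = 18863/2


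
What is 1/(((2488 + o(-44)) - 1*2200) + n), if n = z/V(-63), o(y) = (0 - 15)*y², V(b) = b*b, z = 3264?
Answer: -1323/38037808 ≈ -3.4781e-5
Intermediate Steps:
V(b) = b²
o(y) = -15*y²
n = 1088/1323 (n = 3264/((-63)²) = 3264/3969 = 3264*(1/3969) = 1088/1323 ≈ 0.82237)
1/(((2488 + o(-44)) - 1*2200) + n) = 1/(((2488 - 15*(-44)²) - 1*2200) + 1088/1323) = 1/(((2488 - 15*1936) - 2200) + 1088/1323) = 1/(((2488 - 29040) - 2200) + 1088/1323) = 1/((-26552 - 2200) + 1088/1323) = 1/(-28752 + 1088/1323) = 1/(-38037808/1323) = -1323/38037808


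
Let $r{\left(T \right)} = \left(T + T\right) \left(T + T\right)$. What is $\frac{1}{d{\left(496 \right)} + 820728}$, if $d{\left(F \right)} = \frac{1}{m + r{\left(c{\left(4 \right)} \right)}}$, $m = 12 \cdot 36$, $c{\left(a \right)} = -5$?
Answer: $\frac{532}{436627297} \approx 1.2184 \cdot 10^{-6}$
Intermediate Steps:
$m = 432$
$r{\left(T \right)} = 4 T^{2}$ ($r{\left(T \right)} = 2 T 2 T = 4 T^{2}$)
$d{\left(F \right)} = \frac{1}{532}$ ($d{\left(F \right)} = \frac{1}{432 + 4 \left(-5\right)^{2}} = \frac{1}{432 + 4 \cdot 25} = \frac{1}{432 + 100} = \frac{1}{532}$)
$\frac{1}{d{\left(496 \right)} + 820728} = \frac{1}{\frac{1}{532} + 820728} = \frac{1}{\frac{436627297}{532}} = \frac{532}{436627297}$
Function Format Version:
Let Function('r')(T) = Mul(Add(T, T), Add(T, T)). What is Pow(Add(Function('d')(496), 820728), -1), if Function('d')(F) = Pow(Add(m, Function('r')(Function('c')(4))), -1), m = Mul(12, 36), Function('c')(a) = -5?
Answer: Rational(532, 436627297) ≈ 1.2184e-6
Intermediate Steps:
m = 432
Function('r')(T) = Mul(4, Pow(T, 2)) (Function('r')(T) = Mul(Mul(2, T), Mul(2, T)) = Mul(4, Pow(T, 2)))
Function('d')(F) = Rational(1, 532) (Function('d')(F) = Pow(Add(432, Mul(4, Pow(-5, 2))), -1) = Pow(Add(432, Mul(4, 25)), -1) = Pow(Add(432, 100), -1) = Pow(532, -1) = Rational(1, 532))
Pow(Add(Function('d')(496), 820728), -1) = Pow(Add(Rational(1, 532), 820728), -1) = Pow(Rational(436627297, 532), -1) = Rational(532, 436627297)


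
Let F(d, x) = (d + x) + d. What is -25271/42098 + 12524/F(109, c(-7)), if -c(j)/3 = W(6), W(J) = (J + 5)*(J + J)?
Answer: -265866795/3746722 ≈ -70.960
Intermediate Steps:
W(J) = 2*J*(5 + J) (W(J) = (5 + J)*(2*J) = 2*J*(5 + J))
c(j) = -396 (c(j) = -6*6*(5 + 6) = -6*6*11 = -3*132 = -396)
F(d, x) = x + 2*d
-25271/42098 + 12524/F(109, c(-7)) = -25271/42098 + 12524/(-396 + 2*109) = -25271*1/42098 + 12524/(-396 + 218) = -25271/42098 + 12524/(-178) = -25271/42098 + 12524*(-1/178) = -25271/42098 - 6262/89 = -265866795/3746722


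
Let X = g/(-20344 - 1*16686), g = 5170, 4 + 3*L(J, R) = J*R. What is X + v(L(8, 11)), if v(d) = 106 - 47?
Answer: 217960/3703 ≈ 58.860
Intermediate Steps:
L(J, R) = -4/3 + J*R/3 (L(J, R) = -4/3 + (J*R)/3 = -4/3 + J*R/3)
v(d) = 59
X = -517/3703 (X = 5170/(-20344 - 1*16686) = 5170/(-20344 - 16686) = 5170/(-37030) = 5170*(-1/37030) = -517/3703 ≈ -0.13962)
X + v(L(8, 11)) = -517/3703 + 59 = 217960/3703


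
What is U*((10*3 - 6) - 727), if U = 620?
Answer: -435860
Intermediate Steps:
U*((10*3 - 6) - 727) = 620*((10*3 - 6) - 727) = 620*((30 - 6) - 727) = 620*(24 - 727) = 620*(-703) = -435860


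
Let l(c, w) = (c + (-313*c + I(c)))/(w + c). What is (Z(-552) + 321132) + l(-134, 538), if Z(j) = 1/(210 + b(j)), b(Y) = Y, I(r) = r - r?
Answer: 11096116027/34542 ≈ 3.2124e+5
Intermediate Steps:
I(r) = 0
Z(j) = 1/(210 + j)
l(c, w) = -312*c/(c + w) (l(c, w) = (c + (-313*c + 0))/(w + c) = (c - 313*c)/(c + w) = (-312*c)/(c + w) = -312*c/(c + w))
(Z(-552) + 321132) + l(-134, 538) = (1/(210 - 552) + 321132) - 312*(-134)/(-134 + 538) = (1/(-342) + 321132) - 312*(-134)/404 = (-1/342 + 321132) - 312*(-134)*1/404 = 109827143/342 + 10452/101 = 11096116027/34542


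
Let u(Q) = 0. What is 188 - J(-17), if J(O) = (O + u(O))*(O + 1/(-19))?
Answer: -1936/19 ≈ -101.89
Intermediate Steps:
J(O) = O*(-1/19 + O) (J(O) = (O + 0)*(O + 1/(-19)) = O*(O - 1/19) = O*(-1/19 + O))
188 - J(-17) = 188 - (-17)*(-1/19 - 17) = 188 - (-17)*(-324)/19 = 188 - 1*5508/19 = 188 - 5508/19 = -1936/19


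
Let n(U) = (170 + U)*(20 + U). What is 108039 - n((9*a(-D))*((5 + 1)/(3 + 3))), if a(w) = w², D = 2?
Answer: 96503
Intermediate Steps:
n(U) = (20 + U)*(170 + U)
108039 - n((9*a(-D))*((5 + 1)/(3 + 3))) = 108039 - (3400 + ((9*(-1*2)²)*((5 + 1)/(3 + 3)))² + 190*((9*(-1*2)²)*((5 + 1)/(3 + 3)))) = 108039 - (3400 + ((9*(-2)²)*(6/6))² + 190*((9*(-2)²)*(6/6))) = 108039 - (3400 + ((9*4)*(6*(⅙)))² + 190*((9*4)*(6*(⅙)))) = 108039 - (3400 + (36*1)² + 190*(36*1)) = 108039 - (3400 + 36² + 190*36) = 108039 - (3400 + 1296 + 6840) = 108039 - 1*11536 = 108039 - 11536 = 96503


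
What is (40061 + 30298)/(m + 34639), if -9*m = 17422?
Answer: 633231/294329 ≈ 2.1514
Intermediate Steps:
m = -17422/9 (m = -1/9*17422 = -17422/9 ≈ -1935.8)
(40061 + 30298)/(m + 34639) = (40061 + 30298)/(-17422/9 + 34639) = 70359/(294329/9) = 70359*(9/294329) = 633231/294329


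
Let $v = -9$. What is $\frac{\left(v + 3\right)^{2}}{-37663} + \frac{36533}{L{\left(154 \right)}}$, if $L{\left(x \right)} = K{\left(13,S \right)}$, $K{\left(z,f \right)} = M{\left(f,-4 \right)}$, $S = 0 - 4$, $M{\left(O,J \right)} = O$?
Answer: $- \frac{1375942523}{150652} \approx -9133.3$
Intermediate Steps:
$S = -4$
$K{\left(z,f \right)} = f$
$L{\left(x \right)} = -4$
$\frac{\left(v + 3\right)^{2}}{-37663} + \frac{36533}{L{\left(154 \right)}} = \frac{\left(-9 + 3\right)^{2}}{-37663} + \frac{36533}{-4} = \left(-6\right)^{2} \left(- \frac{1}{37663}\right) + 36533 \left(- \frac{1}{4}\right) = 36 \left(- \frac{1}{37663}\right) - \frac{36533}{4} = - \frac{36}{37663} - \frac{36533}{4} = - \frac{1375942523}{150652}$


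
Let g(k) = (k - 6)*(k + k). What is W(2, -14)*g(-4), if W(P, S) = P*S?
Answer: -2240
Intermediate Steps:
g(k) = 2*k*(-6 + k) (g(k) = (-6 + k)*(2*k) = 2*k*(-6 + k))
W(2, -14)*g(-4) = (2*(-14))*(2*(-4)*(-6 - 4)) = -56*(-4)*(-10) = -28*80 = -2240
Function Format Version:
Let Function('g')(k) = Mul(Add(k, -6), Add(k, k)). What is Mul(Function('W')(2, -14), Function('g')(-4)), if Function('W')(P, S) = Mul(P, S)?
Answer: -2240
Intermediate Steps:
Function('g')(k) = Mul(2, k, Add(-6, k)) (Function('g')(k) = Mul(Add(-6, k), Mul(2, k)) = Mul(2, k, Add(-6, k)))
Mul(Function('W')(2, -14), Function('g')(-4)) = Mul(Mul(2, -14), Mul(2, -4, Add(-6, -4))) = Mul(-28, Mul(2, -4, -10)) = Mul(-28, 80) = -2240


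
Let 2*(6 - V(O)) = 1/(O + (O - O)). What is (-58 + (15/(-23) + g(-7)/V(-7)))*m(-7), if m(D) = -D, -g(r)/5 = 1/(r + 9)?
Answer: -161658/391 ≈ -413.45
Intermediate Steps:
g(r) = -5/(9 + r) (g(r) = -5/(r + 9) = -5/(9 + r))
V(O) = 6 - 1/(2*O) (V(O) = 6 - 1/(2*(O + (O - O))) = 6 - 1/(2*(O + 0)) = 6 - 1/(2*O))
(-58 + (15/(-23) + g(-7)/V(-7)))*m(-7) = (-58 + (15/(-23) + (-5/(9 - 7))/(6 - 1/2/(-7))))*(-1*(-7)) = (-58 + (15*(-1/23) + (-5/2)/(6 - 1/2*(-1/7))))*7 = (-58 + (-15/23 + (-5*1/2)/(6 + 1/14)))*7 = (-58 + (-15/23 - 5/(2*85/14)))*7 = (-58 + (-15/23 - 5/2*14/85))*7 = (-58 + (-15/23 - 7/17))*7 = (-58 - 416/391)*7 = -23094/391*7 = -161658/391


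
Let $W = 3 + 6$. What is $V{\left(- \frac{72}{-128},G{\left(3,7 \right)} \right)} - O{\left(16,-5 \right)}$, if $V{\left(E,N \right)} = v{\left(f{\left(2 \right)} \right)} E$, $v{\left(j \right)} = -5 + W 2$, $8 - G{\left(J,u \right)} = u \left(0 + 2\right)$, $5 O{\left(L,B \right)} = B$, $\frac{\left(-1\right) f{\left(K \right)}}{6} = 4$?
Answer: $\frac{133}{16} \approx 8.3125$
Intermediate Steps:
$f{\left(K \right)} = -24$ ($f{\left(K \right)} = \left(-6\right) 4 = -24$)
$O{\left(L,B \right)} = \frac{B}{5}$
$G{\left(J,u \right)} = 8 - 2 u$ ($G{\left(J,u \right)} = 8 - u \left(0 + 2\right) = 8 - u 2 = 8 - 2 u$)
$W = 9$
$v{\left(j \right)} = 13$ ($v{\left(j \right)} = -5 + 9 \cdot 2 = -5 + 18 = 13$)
$V{\left(E,N \right)} = 13 E$
$V{\left(- \frac{72}{-128},G{\left(3,7 \right)} \right)} - O{\left(16,-5 \right)} = 13 \left(- \frac{72}{-128}\right) - \frac{1}{5} \left(-5\right) = 13 \left(\left(-72\right) \left(- \frac{1}{128}\right)\right) - -1 = 13 \cdot \frac{9}{16} + 1 = \frac{117}{16} + 1 = \frac{133}{16}$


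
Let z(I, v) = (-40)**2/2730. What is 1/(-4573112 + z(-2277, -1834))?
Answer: -273/1248459416 ≈ -2.1867e-7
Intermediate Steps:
z(I, v) = 160/273 (z(I, v) = 1600*(1/2730) = 160/273)
1/(-4573112 + z(-2277, -1834)) = 1/(-4573112 + 160/273) = 1/(-1248459416/273) = -273/1248459416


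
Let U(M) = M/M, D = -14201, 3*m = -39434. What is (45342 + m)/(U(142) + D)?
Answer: -12074/5325 ≈ -2.2674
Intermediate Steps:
m = -39434/3 (m = (⅓)*(-39434) = -39434/3 ≈ -13145.)
U(M) = 1
(45342 + m)/(U(142) + D) = (45342 - 39434/3)/(1 - 14201) = (96592/3)/(-14200) = (96592/3)*(-1/14200) = -12074/5325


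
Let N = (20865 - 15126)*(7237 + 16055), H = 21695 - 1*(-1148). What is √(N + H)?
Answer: √133695631 ≈ 11563.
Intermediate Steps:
H = 22843 (H = 21695 + 1148 = 22843)
N = 133672788 (N = 5739*23292 = 133672788)
√(N + H) = √(133672788 + 22843) = √133695631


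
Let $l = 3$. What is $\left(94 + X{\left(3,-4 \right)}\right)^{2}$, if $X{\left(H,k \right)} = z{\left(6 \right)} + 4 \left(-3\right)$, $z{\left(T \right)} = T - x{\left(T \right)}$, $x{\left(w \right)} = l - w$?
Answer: $8281$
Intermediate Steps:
$x{\left(w \right)} = 3 - w$
$z{\left(T \right)} = -3 + 2 T$ ($z{\left(T \right)} = T - \left(3 - T\right) = T + \left(-3 + T\right) = -3 + 2 T$)
$X{\left(H,k \right)} = -3$ ($X{\left(H,k \right)} = \left(-3 + 2 \cdot 6\right) + 4 \left(-3\right) = \left(-3 + 12\right) - 12 = 9 - 12 = -3$)
$\left(94 + X{\left(3,-4 \right)}\right)^{2} = \left(94 - 3\right)^{2} = 91^{2} = 8281$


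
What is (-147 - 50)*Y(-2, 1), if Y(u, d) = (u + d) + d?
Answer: 0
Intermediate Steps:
Y(u, d) = u + 2*d (Y(u, d) = (d + u) + d = u + 2*d)
(-147 - 50)*Y(-2, 1) = (-147 - 50)*(-2 + 2*1) = -197*(-2 + 2) = -197*0 = 0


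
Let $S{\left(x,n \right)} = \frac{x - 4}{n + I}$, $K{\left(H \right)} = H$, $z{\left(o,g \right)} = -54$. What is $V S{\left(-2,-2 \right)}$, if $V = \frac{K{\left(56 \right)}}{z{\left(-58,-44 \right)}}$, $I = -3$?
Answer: $- \frac{56}{45} \approx -1.2444$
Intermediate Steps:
$S{\left(x,n \right)} = \frac{-4 + x}{-3 + n}$ ($S{\left(x,n \right)} = \frac{x - 4}{n - 3} = \frac{-4 + x}{-3 + n}$)
$V = - \frac{28}{27}$ ($V = \frac{56}{-54} = 56 \left(- \frac{1}{54}\right) = - \frac{28}{27} \approx -1.037$)
$V S{\left(-2,-2 \right)} = - \frac{28 \frac{-4 - 2}{-3 - 2}}{27} = - \frac{28 \frac{1}{-5} \left(-6\right)}{27} = - \frac{28 \left(\left(- \frac{1}{5}\right) \left(-6\right)\right)}{27} = \left(- \frac{28}{27}\right) \frac{6}{5} = - \frac{56}{45}$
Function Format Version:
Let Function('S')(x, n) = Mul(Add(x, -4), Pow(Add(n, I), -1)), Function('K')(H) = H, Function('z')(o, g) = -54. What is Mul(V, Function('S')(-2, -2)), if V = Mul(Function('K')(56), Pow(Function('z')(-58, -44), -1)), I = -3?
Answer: Rational(-56, 45) ≈ -1.2444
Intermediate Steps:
Function('S')(x, n) = Mul(Pow(Add(-3, n), -1), Add(-4, x)) (Function('S')(x, n) = Mul(Add(x, -4), Pow(Add(n, -3), -1)) = Mul(Add(-4, x), Pow(Add(-3, n), -1)) = Mul(Pow(Add(-3, n), -1), Add(-4, x)))
V = Rational(-28, 27) (V = Mul(56, Pow(-54, -1)) = Mul(56, Rational(-1, 54)) = Rational(-28, 27) ≈ -1.0370)
Mul(V, Function('S')(-2, -2)) = Mul(Rational(-28, 27), Mul(Pow(Add(-3, -2), -1), Add(-4, -2))) = Mul(Rational(-28, 27), Mul(Pow(-5, -1), -6)) = Mul(Rational(-28, 27), Mul(Rational(-1, 5), -6)) = Mul(Rational(-28, 27), Rational(6, 5)) = Rational(-56, 45)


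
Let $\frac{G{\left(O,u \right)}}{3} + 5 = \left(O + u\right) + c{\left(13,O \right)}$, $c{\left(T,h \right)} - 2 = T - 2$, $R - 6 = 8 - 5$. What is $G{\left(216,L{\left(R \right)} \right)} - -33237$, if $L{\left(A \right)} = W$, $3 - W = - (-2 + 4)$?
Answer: $33924$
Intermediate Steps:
$R = 9$ ($R = 6 + \left(8 - 5\right) = 6 + 3 = 9$)
$W = 5$ ($W = 3 - - (-2 + 4) = 3 - \left(-1\right) 2 = 3 - -2 = 3 + 2 = 5$)
$L{\left(A \right)} = 5$
$c{\left(T,h \right)} = T$ ($c{\left(T,h \right)} = 2 + \left(T - 2\right) = 2 + \left(-2 + T\right) = T$)
$G{\left(O,u \right)} = 24 + 3 O + 3 u$ ($G{\left(O,u \right)} = -15 + 3 \left(\left(O + u\right) + 13\right) = -15 + 3 \left(13 + O + u\right) = -15 + \left(39 + 3 O + 3 u\right) = 24 + 3 O + 3 u$)
$G{\left(216,L{\left(R \right)} \right)} - -33237 = \left(24 + 3 \cdot 216 + 3 \cdot 5\right) - -33237 = \left(24 + 648 + 15\right) + 33237 = 687 + 33237 = 33924$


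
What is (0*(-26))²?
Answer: 0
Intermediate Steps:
(0*(-26))² = 0² = 0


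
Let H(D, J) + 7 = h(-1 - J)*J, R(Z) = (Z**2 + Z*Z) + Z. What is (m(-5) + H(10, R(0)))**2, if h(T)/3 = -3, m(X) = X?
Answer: 144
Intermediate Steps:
h(T) = -9 (h(T) = 3*(-3) = -9)
R(Z) = Z + 2*Z**2 (R(Z) = (Z**2 + Z**2) + Z = 2*Z**2 + Z = Z + 2*Z**2)
H(D, J) = -7 - 9*J
(m(-5) + H(10, R(0)))**2 = (-5 + (-7 - 0*(1 + 2*0)))**2 = (-5 + (-7 - 0*(1 + 0)))**2 = (-5 + (-7 - 0))**2 = (-5 + (-7 - 9*0))**2 = (-5 + (-7 + 0))**2 = (-5 - 7)**2 = (-12)**2 = 144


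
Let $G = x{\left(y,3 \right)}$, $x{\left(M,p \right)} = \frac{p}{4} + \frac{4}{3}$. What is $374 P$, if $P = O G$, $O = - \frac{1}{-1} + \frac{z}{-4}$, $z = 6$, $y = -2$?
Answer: $- \frac{4675}{12} \approx -389.58$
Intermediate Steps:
$x{\left(M,p \right)} = \frac{4}{3} + \frac{p}{4}$ ($x{\left(M,p \right)} = p \frac{1}{4} + 4 \cdot \frac{1}{3} = \frac{p}{4} + \frac{4}{3} = \frac{4}{3} + \frac{p}{4}$)
$O = - \frac{1}{2}$ ($O = - \frac{1}{-1} + \frac{6}{-4} = \left(-1\right) \left(-1\right) + 6 \left(- \frac{1}{4}\right) = 1 - \frac{3}{2} = - \frac{1}{2} \approx -0.5$)
$G = \frac{25}{12}$ ($G = \frac{4}{3} + \frac{1}{4} \cdot 3 = \frac{4}{3} + \frac{3}{4} = \frac{25}{12} \approx 2.0833$)
$P = - \frac{25}{24}$ ($P = \left(- \frac{1}{2}\right) \frac{25}{12} = - \frac{25}{24} \approx -1.0417$)
$374 P = 374 \left(- \frac{25}{24}\right) = - \frac{4675}{12}$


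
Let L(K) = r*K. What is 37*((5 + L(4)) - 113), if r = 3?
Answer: -3552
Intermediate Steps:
L(K) = 3*K
37*((5 + L(4)) - 113) = 37*((5 + 3*4) - 113) = 37*((5 + 12) - 113) = 37*(17 - 113) = 37*(-96) = -3552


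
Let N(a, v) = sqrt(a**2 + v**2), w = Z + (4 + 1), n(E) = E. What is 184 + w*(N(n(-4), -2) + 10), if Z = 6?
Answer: 294 + 22*sqrt(5) ≈ 343.19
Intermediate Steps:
w = 11 (w = 6 + (4 + 1) = 6 + 5 = 11)
184 + w*(N(n(-4), -2) + 10) = 184 + 11*(sqrt((-4)**2 + (-2)**2) + 10) = 184 + 11*(sqrt(16 + 4) + 10) = 184 + 11*(sqrt(20) + 10) = 184 + 11*(2*sqrt(5) + 10) = 184 + 11*(10 + 2*sqrt(5)) = 184 + (110 + 22*sqrt(5)) = 294 + 22*sqrt(5)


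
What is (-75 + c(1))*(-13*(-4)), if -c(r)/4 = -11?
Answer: -1612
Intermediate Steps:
c(r) = 44 (c(r) = -4*(-11) = 44)
(-75 + c(1))*(-13*(-4)) = (-75 + 44)*(-13*(-4)) = -31*52 = -1612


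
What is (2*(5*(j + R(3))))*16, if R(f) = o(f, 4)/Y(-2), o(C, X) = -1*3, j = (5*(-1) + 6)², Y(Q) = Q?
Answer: 400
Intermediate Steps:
j = 1 (j = (-5 + 6)² = 1² = 1)
o(C, X) = -3
R(f) = 3/2 (R(f) = -3/(-2) = -3*(-½) = 3/2)
(2*(5*(j + R(3))))*16 = (2*(5*(1 + 3/2)))*16 = (2*(5*(5/2)))*16 = (2*(25/2))*16 = 25*16 = 400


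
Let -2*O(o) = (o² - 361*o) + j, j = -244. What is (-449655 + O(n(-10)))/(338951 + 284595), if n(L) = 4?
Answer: -64117/89078 ≈ -0.71978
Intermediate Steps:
O(o) = 122 - o²/2 + 361*o/2 (O(o) = -((o² - 361*o) - 244)/2 = -(-244 + o² - 361*o)/2 = 122 - o²/2 + 361*o/2)
(-449655 + O(n(-10)))/(338951 + 284595) = (-449655 + (122 - ½*4² + (361/2)*4))/(338951 + 284595) = (-449655 + (122 - ½*16 + 722))/623546 = (-449655 + (122 - 8 + 722))*(1/623546) = (-449655 + 836)*(1/623546) = -448819*1/623546 = -64117/89078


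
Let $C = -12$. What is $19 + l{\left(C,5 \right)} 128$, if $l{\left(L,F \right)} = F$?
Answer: $659$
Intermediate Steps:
$19 + l{\left(C,5 \right)} 128 = 19 + 5 \cdot 128 = 19 + 640 = 659$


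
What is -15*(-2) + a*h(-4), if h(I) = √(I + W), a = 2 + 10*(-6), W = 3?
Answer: 30 - 58*I ≈ 30.0 - 58.0*I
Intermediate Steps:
a = -58 (a = 2 - 60 = -58)
h(I) = √(3 + I) (h(I) = √(I + 3) = √(3 + I))
-15*(-2) + a*h(-4) = -15*(-2) - 58*√(3 - 4) = 30 - 58*I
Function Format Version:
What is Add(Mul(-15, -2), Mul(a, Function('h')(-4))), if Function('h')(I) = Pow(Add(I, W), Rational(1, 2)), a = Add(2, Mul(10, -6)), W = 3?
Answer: Add(30, Mul(-58, I)) ≈ Add(30.000, Mul(-58.000, I))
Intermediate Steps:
a = -58 (a = Add(2, -60) = -58)
Function('h')(I) = Pow(Add(3, I), Rational(1, 2)) (Function('h')(I) = Pow(Add(I, 3), Rational(1, 2)) = Pow(Add(3, I), Rational(1, 2)))
Add(Mul(-15, -2), Mul(a, Function('h')(-4))) = Add(Mul(-15, -2), Mul(-58, Pow(Add(3, -4), Rational(1, 2)))) = Add(30, Mul(-58, Pow(-1, Rational(1, 2)))) = Add(30, Mul(-58, I))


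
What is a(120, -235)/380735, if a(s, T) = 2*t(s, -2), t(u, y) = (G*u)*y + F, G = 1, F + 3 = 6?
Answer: -474/380735 ≈ -0.0012450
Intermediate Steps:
F = 3 (F = -3 + 6 = 3)
t(u, y) = 3 + u*y (t(u, y) = (1*u)*y + 3 = u*y + 3 = 3 + u*y)
a(s, T) = 6 - 4*s (a(s, T) = 2*(3 + s*(-2)) = 2*(3 - 2*s) = 6 - 4*s)
a(120, -235)/380735 = (6 - 4*120)/380735 = (6 - 480)*(1/380735) = -474*1/380735 = -474/380735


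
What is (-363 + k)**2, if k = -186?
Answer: 301401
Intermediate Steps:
(-363 + k)**2 = (-363 - 186)**2 = (-549)**2 = 301401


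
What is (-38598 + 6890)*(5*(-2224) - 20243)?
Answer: 994458004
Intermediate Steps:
(-38598 + 6890)*(5*(-2224) - 20243) = -31708*(-11120 - 20243) = -31708*(-31363) = 994458004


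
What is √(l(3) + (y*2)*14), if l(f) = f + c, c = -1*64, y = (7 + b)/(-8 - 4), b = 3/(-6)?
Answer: I*√2742/6 ≈ 8.7274*I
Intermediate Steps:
b = -½ (b = 3*(-⅙) = -½ ≈ -0.50000)
y = -13/24 (y = (7 - ½)/(-8 - 4) = (13/2)/(-12) = (13/2)*(-1/12) = -13/24 ≈ -0.54167)
c = -64
l(f) = -64 + f (l(f) = f - 64 = -64 + f)
√(l(3) + (y*2)*14) = √((-64 + 3) - 13/24*2*14) = √(-61 - 13/12*14) = √(-61 - 91/6) = √(-457/6) = I*√2742/6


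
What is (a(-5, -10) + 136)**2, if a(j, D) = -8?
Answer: 16384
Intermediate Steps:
(a(-5, -10) + 136)**2 = (-8 + 136)**2 = 128**2 = 16384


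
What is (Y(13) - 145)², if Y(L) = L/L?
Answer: 20736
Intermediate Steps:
Y(L) = 1
(Y(13) - 145)² = (1 - 145)² = (-144)² = 20736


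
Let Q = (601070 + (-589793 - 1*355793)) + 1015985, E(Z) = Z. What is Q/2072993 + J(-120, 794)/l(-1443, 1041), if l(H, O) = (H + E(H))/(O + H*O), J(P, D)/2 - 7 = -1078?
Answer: -85455213397041/76700741 ≈ -1.1141e+6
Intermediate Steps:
J(P, D) = -2142 (J(P, D) = 14 + 2*(-1078) = 14 - 2156 = -2142)
l(H, O) = 2*H/(O + H*O) (l(H, O) = (H + H)/(O + H*O) = (2*H)/(O + H*O) = 2*H/(O + H*O))
Q = 671469 (Q = (601070 + (-589793 - 355793)) + 1015985 = (601070 - 945586) + 1015985 = -344516 + 1015985 = 671469)
Q/2072993 + J(-120, 794)/l(-1443, 1041) = 671469/2072993 - 2142/(2*(-1443)/(1041*(1 - 1443))) = 671469*(1/2072993) - 2142/(2*(-1443)*(1/1041)/(-1442)) = 671469/2072993 - 2142/(2*(-1443)*(1/1041)*(-1/1442)) = 671469/2072993 - 2142/481/250187 = 671469/2072993 - 2142*250187/481 = 671469/2072993 - 535900554/481 = -85455213397041/76700741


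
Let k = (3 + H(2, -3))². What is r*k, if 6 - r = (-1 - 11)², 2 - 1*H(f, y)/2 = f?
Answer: -1242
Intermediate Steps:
H(f, y) = 4 - 2*f
r = -138 (r = 6 - (-1 - 11)² = 6 - 1*(-12)² = 6 - 1*144 = 6 - 144 = -138)
k = 9 (k = (3 + (4 - 2*2))² = (3 + (4 - 4))² = (3 + 0)² = 3² = 9)
r*k = -138*9 = -1242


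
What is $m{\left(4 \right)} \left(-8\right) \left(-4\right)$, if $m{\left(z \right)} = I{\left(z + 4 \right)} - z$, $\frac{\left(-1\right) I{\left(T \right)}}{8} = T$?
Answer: $-2176$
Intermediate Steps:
$I{\left(T \right)} = - 8 T$
$m{\left(z \right)} = -32 - 9 z$ ($m{\left(z \right)} = - 8 \left(z + 4\right) - z = - 8 \left(4 + z\right) - z = \left(-32 - 8 z\right) - z = -32 - 9 z$)
$m{\left(4 \right)} \left(-8\right) \left(-4\right) = \left(-32 - 36\right) \left(-8\right) \left(-4\right) = \left(-68\right) \left(-8\right) \left(-4\right) = 544 \left(-4\right) = -2176$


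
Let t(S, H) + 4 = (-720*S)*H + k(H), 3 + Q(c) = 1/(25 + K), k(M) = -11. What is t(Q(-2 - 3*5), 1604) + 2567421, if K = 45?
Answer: 42108834/7 ≈ 6.0155e+6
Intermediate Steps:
Q(c) = -209/70 (Q(c) = -3 + 1/(25 + 45) = -3 + 1/70 = -209/70)
t(S, H) = -15 - 720*H*S (t(S, H) = -4 + ((-720*S)*H - 11) = -4 + (-720*H*S - 11) = -4 + (-11 - 720*H*S) = -15 - 720*H*S)
t(Q(-2 - 3*5), 1604) + 2567421 = (-15 - 720*1604*(-209/70)) + 2567421 = (-15 + 24136992/7) + 2567421 = 24136887/7 + 2567421 = 42108834/7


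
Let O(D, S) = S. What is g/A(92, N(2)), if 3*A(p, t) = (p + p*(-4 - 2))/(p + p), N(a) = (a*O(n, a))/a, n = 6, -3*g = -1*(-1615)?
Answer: 646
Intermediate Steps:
g = -1615/3 (g = -(-1)*(-1615)/3 = -1/3*1615 = -1615/3 ≈ -538.33)
N(a) = a (N(a) = (a*a)/a = a**2/a = a)
A(p, t) = -5/6 (A(p, t) = ((p + p*(-4 - 2))/(p + p))/3 = ((p + p*(-6))/((2*p)))/3 = ((p - 6*p)*(1/(2*p)))/3 = ((-5*p)*(1/(2*p)))/3 = (1/3)*(-5/2) = -5/6)
g/A(92, N(2)) = -1615/(3*(-5/6)) = -1615/3*(-6/5) = 646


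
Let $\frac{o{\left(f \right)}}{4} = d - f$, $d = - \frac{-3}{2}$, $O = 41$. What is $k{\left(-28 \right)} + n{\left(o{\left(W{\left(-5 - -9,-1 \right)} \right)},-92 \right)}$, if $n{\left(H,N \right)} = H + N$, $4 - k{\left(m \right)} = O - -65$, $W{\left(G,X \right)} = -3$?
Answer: $-176$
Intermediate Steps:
$k{\left(m \right)} = -102$ ($k{\left(m \right)} = 4 - \left(41 - -65\right) = 4 - \left(41 + 65\right) = 4 - 106 = -102$)
$d = \frac{3}{2}$ ($d = - \frac{-3}{2} = \left(-1\right) \left(- \frac{3}{2}\right) = \frac{3}{2} \approx 1.5$)
$o{\left(f \right)} = 6 - 4 f$ ($o{\left(f \right)} = 4 \left(\frac{3}{2} - f\right) = 6 - 4 f$)
$k{\left(-28 \right)} + n{\left(o{\left(W{\left(-5 - -9,-1 \right)} \right)},-92 \right)} = -102 + \left(\left(6 - -12\right) - 92\right) = -102 + \left(\left(6 + 12\right) - 92\right) = -102 + \left(18 - 92\right) = -102 - 74 = -176$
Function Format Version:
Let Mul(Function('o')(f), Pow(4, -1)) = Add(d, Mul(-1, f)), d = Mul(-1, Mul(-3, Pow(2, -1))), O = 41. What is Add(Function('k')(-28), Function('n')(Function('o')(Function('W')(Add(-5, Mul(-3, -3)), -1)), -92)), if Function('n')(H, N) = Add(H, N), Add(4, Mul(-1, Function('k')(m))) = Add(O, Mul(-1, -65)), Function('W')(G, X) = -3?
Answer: -176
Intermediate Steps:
Function('k')(m) = -102 (Function('k')(m) = Add(4, Mul(-1, Add(41, Mul(-1, -65)))) = Add(4, Mul(-1, Add(41, 65))) = Add(4, Mul(-1, 106)) = Add(4, -106) = -102)
d = Rational(3, 2) (d = Mul(-1, Mul(-3, Rational(1, 2))) = Mul(-1, Rational(-3, 2)) = Rational(3, 2) ≈ 1.5000)
Function('o')(f) = Add(6, Mul(-4, f)) (Function('o')(f) = Mul(4, Add(Rational(3, 2), Mul(-1, f))) = Add(6, Mul(-4, f)))
Add(Function('k')(-28), Function('n')(Function('o')(Function('W')(Add(-5, Mul(-3, -3)), -1)), -92)) = Add(-102, Add(Add(6, Mul(-4, -3)), -92)) = Add(-102, Add(Add(6, 12), -92)) = Add(-102, Add(18, -92)) = Add(-102, -74) = -176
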